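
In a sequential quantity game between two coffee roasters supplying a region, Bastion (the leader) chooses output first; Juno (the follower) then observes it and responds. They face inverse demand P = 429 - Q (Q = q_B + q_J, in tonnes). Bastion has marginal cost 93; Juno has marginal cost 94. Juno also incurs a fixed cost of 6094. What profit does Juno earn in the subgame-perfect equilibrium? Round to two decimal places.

Solve by backward induction. Given q_B, the follower Juno maximises π_J = (429 - q_B - q_J)q_J - 94q_J.
Setting the follower's marginal profit to zero, 335 - q_B - 2q_J = 0, i.e. q_J = (335 - q_B)/2.
The leader anticipates this reaction. Substituting into P = 429 - Q gives P = 523/2 - (1/2)q_B, so π_B = (523/2 - (1/2)q_B)q_B - 93q_B.
Leader FOC: 337/2 - q_B = 0, so q_B = 337/2.
Then q_J = (335 - 337/2)/2 = 333/4.
Price P = 429 - 1007/4 = 709/4.
Juno's profit: (709/4 - 94)·(333/4) - 6094 = 836.5625.

836.56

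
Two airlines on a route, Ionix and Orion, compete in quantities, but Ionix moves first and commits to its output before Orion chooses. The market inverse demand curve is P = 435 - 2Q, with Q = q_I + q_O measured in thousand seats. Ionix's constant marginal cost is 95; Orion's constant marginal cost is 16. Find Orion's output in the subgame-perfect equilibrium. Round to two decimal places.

Solve by backward induction. Given q_I, the follower Orion maximises π_O = (435 - 2q_I - 2q_O)q_O - 16q_O.
∂π_O/∂q_O = 419 - 2q_I - 4q_O = 0 gives the reaction function q_O = (419 - 2q_I)/4.
The leader anticipates this reaction. Substituting into P = 435 - 2Q gives P = 451/2 - q_I, so π_I = (451/2 - q_I)q_I - 95q_I.
Maximising: ∂π_I/∂q_I = 261/2 - 2q_I = 0, giving q_I = 261/4.
Then q_O = (419 - 2·(261/4))/4 = 577/8.

72.13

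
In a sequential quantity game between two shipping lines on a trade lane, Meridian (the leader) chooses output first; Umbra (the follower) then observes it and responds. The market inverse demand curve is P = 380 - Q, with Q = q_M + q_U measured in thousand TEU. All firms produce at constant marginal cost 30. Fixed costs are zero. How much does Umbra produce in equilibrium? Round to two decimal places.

The follower Umbra best-responds to any q_M: π_U = (380 - Q)q_U - 30q_U.
∂π_U/∂q_U = 350 - q_M - 2q_U = 0 gives the reaction function q_U = (350 - q_M)/2.
The leader anticipates this reaction. Substituting into P = 380 - Q gives P = 205 - (1/2)q_M, so π_M = (205 - (1/2)q_M)q_M - 30q_M.
Maximising: ∂π_M/∂q_M = 175 - q_M = 0, giving q_M = 175.
Then q_U = (350 - 175)/2 = 175/2.

87.50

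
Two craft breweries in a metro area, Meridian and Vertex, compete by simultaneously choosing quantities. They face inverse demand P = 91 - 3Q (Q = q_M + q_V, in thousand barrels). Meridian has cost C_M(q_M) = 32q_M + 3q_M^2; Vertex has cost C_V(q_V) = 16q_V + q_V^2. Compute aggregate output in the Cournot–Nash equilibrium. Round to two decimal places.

11.15

Meridian's profit: π_M = (91 - 3Q)q_M - (32q_M + 3q_M²). Setting ∂π_M/∂q_M = 0: 59 - 12q_M - 3(q_V) = 0.
Vertex's first-order condition: 75 - 8q_V - 3(q_M) = 0.
Rearranging gives the reaction functions q_M = (59 - 3q_V)/12 and q_V = (75 - 3q_M)/8.
Substituting one into the other gives q_M = 247/87 and q_V = 241/29.
Total output Q = 247/87 + 241/29 = 970/87.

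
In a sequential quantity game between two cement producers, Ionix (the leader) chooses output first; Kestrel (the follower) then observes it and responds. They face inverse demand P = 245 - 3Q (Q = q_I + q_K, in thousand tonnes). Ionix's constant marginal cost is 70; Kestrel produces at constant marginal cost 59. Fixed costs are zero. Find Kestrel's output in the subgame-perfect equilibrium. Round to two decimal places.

17.33

The follower Kestrel best-responds to any q_I: π_K = (245 - 3Q)q_K - 59q_K.
Setting the follower's marginal profit to zero, 186 - 3q_I - 6q_K = 0, i.e. q_K = (186 - 3q_I)/6.
Ionix substitutes q_K(q_I) into its own profit: π_I = q_I(245 - 3q_I - (186 - 3q_I)/2) - 70q_I = (152 - (3/2)q_I)q_I - 70q_I.
The leader's first-order condition 82 - 3q_I = 0 yields q_I = 82/3.
Then q_K = (186 - 3·(82/3))/6 = 52/3.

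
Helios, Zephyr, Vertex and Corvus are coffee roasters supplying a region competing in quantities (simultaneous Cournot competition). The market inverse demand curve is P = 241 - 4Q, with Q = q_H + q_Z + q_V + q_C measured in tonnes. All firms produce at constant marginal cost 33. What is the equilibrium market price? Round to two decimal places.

A representative firm's profit is π_i = q_i(241 - 4Q) - 33q_i.
Setting ∂π_i/∂q_i = 0 with rivals' quantities fixed: 208 - 8q_i - 4·Σ_{j≠i} q_j = 0.
By symmetry each firm produces the same amount; substituting Σ_{j≠i} q_j = 3q_i yields q_i = 208/20 = 52/5.
Total output Q = 208/5, so price P = 241 - 4·(208/5) = 373/5.

74.60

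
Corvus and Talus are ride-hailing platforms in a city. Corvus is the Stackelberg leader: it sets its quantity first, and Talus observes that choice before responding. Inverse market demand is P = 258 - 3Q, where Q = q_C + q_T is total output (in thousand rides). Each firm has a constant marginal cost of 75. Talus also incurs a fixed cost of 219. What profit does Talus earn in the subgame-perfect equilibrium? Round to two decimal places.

The follower Talus best-responds to any q_C: π_T = (258 - 3Q)q_T - 75q_T.
∂π_T/∂q_T = 183 - 3q_C - 6q_T = 0 gives the reaction function q_T = (183 - 3q_C)/6.
The leader anticipates this reaction. Substituting into P = 258 - 3Q gives P = 333/2 - (3/2)q_C, so π_C = (333/2 - (3/2)q_C)q_C - 75q_C.
Maximising: ∂π_C/∂q_C = 183/2 - 3q_C = 0, giving q_C = 61/2.
Then q_T = (183 - 3·(61/2))/6 = 61/4.
Price P = 258 - 3·(183/4) = 483/4.
Talus's profit: (483/4 - 75)·(61/4) - 219 = 478.6875.

478.69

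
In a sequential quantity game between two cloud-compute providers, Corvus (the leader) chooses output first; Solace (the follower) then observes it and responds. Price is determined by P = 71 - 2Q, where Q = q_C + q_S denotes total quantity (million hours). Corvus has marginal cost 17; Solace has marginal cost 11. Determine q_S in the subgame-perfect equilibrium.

9

The follower Solace best-responds to any q_C: π_S = (71 - 2Q)q_S - 11q_S.
Setting the follower's marginal profit to zero, 60 - 2q_C - 4q_S = 0, i.e. q_S = (60 - 2q_C)/4.
Corvus substitutes q_S(q_C) into its own profit: π_C = q_C(71 - 2q_C - (60 - 2q_C)/2) - 17q_C = (41 - q_C)q_C - 17q_C.
Maximising: ∂π_C/∂q_C = 24 - 2q_C = 0, giving q_C = 12.
Then q_S = (60 - 2·12)/4 = 9.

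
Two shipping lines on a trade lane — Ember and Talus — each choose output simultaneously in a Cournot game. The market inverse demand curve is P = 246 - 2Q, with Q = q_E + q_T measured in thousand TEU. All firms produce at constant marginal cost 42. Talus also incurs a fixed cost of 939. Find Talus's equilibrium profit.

Each firm earns π_i = (246 - 2Q)q_i - 42q_i.
First-order condition (treating rivals' output as given): 204 - 4q_i - 2q_j = 0.
By symmetry each firm produces the same amount; substituting q_j = q_i yields q_i = 204/6 = 34.
Price P = 246 - 2·68 = 110.
Talus's profit: (110 - 42)·34 - 939 = 1373.

1373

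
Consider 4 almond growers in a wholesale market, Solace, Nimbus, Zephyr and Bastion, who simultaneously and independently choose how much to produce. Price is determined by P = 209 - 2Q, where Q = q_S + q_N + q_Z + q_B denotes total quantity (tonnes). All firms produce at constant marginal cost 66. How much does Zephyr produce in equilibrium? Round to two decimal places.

A representative firm's profit is π_i = q_i(209 - 2Q) - 66q_i.
Setting ∂π_i/∂q_i = 0 with rivals' quantities fixed: 143 - 4q_i - 2·Σ_{j≠i} q_j = 0.
With identical firms every q_j equals q_i, so Σ_{j≠i} q_j = 3q_i and 143 = 10q_i, giving q_i = 143/10.

14.30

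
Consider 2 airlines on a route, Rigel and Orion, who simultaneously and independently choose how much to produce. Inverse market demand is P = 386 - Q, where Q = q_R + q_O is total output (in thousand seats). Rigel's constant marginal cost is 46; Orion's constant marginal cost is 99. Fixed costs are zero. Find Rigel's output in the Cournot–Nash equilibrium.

131

Rigel's profit: π_R = (386 - Q)q_R - (46q_R). Setting ∂π_R/∂q_R = 0: 340 - 2q_R - (q_O) = 0.
Orion's profit: π_O = (386 - Q)q_O - (99q_O). Setting ∂π_O/∂q_O = 0: 287 - 2q_O - (q_R) = 0.
So q_R = (340 - q_O)/2 and q_O = (287 - q_R)/2.
Solving the pair: q_R = 131, q_O = 78.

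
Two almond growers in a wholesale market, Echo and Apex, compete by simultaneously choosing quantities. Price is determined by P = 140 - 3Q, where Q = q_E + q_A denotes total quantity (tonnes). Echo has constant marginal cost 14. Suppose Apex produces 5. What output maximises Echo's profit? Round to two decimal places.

18.50

With the rival's output fixed at 5, Echo's profit is π_E = (140 - 3·5 - 3q_E)q_E - (14q_E) = (125 - 3q_E)q_E - (14q_E).
∂π_E/∂q_E = 111 - 6q_E = 0, so q_E = 37/2.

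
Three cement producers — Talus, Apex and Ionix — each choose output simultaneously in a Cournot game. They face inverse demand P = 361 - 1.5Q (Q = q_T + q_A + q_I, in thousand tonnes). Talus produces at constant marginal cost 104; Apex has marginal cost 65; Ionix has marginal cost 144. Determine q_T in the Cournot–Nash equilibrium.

Talus's profit: π_T = (361 - 1.5Q)q_T - (104q_T). Setting ∂π_T/∂q_T = 0: 257 - 3q_T - (3/2)(q_A + q_I) = 0.
Apex's first-order condition: 296 - 3q_A - (3/2)(q_T + q_I) = 0.
Ionix's first-order condition: 217 - 3q_I - (3/2)(q_T + q_A) = 0.
Adding the 3 first-order conditions: 770 − 6Q = 0, so Q = 385/3.
Back-substituting: q_T = (257 − 385/2)/(3/2) = 43, q_A = (296 − 385/2)/(3/2) = 69, q_I = (217 − 385/2)/(3/2) = 49/3.

43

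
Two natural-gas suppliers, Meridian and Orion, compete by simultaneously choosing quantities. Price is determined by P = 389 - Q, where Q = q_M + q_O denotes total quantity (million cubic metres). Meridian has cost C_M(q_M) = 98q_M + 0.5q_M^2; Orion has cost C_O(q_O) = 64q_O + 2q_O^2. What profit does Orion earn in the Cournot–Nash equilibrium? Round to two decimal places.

Meridian's profit: π_M = (389 - Q)q_M - (98q_M + (1/2)q_M²). Setting ∂π_M/∂q_M = 0: 291 - 3q_M - (q_O) = 0.
Orion's first-order condition: 325 - 6q_O - (q_M) = 0.
Rearranging gives the reaction functions q_M = (291 - q_O)/3 and q_O = (325 - q_M)/6.
Solving the pair: q_M = 1421/17, q_O = 684/17.
Price P = 389 - 123.8235 = 265.1765.
Orion's profit: 265.1765·(684/17) - 64·(684/17) - 2(684/17)² = 4856.6367.

4856.64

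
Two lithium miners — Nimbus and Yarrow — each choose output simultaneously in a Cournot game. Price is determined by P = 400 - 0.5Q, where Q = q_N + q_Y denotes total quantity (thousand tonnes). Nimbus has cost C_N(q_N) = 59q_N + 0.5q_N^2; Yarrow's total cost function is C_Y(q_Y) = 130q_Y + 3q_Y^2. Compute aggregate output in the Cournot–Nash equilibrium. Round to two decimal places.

Nimbus's profit: π_N = (400 - 0.5Q)q_N - (59q_N + (1/2)q_N²). Setting ∂π_N/∂q_N = 0: 341 - 2q_N - (1/2)(q_Y) = 0.
Yarrow's profit: π_Y = (400 - 0.5Q)q_Y - (130q_Y + 3q_Y²). Setting ∂π_Y/∂q_Y = 0: 270 - 7q_Y - (1/2)(q_N) = 0.
Best responses: q_N = (341 - (1/2)q_Y)/2, q_Y = (270 - (1/2)q_N)/7.
Solving the pair: q_N = 163.7818, q_Y = 1478/55.
Total output Q = 163.7818 + 1478/55 = 190.6545.

190.65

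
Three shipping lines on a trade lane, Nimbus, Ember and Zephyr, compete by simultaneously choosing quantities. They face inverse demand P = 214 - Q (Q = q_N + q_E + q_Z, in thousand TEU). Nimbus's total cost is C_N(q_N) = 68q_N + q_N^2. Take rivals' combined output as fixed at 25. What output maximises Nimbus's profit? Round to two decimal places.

With rivals' combined output fixed at 25, Nimbus's profit is π_N = (214 - 25 - q_N)q_N - (68q_N + q_N²) = (189 - q_N)q_N - (68q_N + q_N²).
∂π_N/∂q_N = 121 - 4q_N = 0, so q_N = 121/4.

30.25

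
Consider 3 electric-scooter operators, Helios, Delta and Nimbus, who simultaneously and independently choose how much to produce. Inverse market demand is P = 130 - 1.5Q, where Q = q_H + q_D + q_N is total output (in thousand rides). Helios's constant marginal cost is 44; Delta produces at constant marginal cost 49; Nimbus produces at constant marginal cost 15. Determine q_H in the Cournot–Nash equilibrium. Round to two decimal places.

10.33

Helios's profit: π_H = (130 - 1.5Q)q_H - (44q_H). Setting ∂π_H/∂q_H = 0: 86 - 3q_H - (3/2)(q_D + q_N) = 0.
Delta's profit: π_D = (130 - 1.5Q)q_D - (49q_D). Setting ∂π_D/∂q_D = 0: 81 - 3q_D - (3/2)(q_H + q_N) = 0.
Nimbus's first-order condition: 115 - 3q_N - (3/2)(q_H + q_D) = 0.
Summing all 3 equations gives 282 − 6Q = 0, hence Q = 47.
Back-substituting: q_H = (86 − 141/2)/(3/2) = 31/3, q_D = (81 − 141/2)/(3/2) = 7, q_N = (115 − 141/2)/(3/2) = 89/3.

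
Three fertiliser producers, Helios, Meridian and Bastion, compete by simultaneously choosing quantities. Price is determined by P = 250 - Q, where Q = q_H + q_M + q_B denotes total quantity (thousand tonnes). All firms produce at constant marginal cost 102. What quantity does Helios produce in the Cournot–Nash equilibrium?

37

A representative firm's profit is π_i = q_i(250 - Q) - 102q_i.
Setting ∂π_i/∂q_i = 0 with rivals' quantities fixed: 148 - 2q_i - Σ_{j≠i} q_j = 0.
With identical firms every q_j equals q_i, so Σ_{j≠i} q_j = 2q_i and 148 = 4q_i, giving q_i = 37.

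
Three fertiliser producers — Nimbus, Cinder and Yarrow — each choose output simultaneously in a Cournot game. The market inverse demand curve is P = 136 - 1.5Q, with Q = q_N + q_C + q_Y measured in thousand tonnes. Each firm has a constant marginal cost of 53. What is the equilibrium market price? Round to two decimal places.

73.75

Each firm earns π_i = (136 - 1.5Q)q_i - 53q_i.
Setting ∂π_i/∂q_i = 0 with rivals' quantities fixed: 83 - 3q_i - (3/2)·Σ_{j≠i} q_j = 0.
By symmetry each firm produces the same amount; substituting Σ_{j≠i} q_j = 2q_i yields q_i = 83/6.
Total output Q = 83/2, so price P = 136 - (3/2)·(83/2) = 295/4.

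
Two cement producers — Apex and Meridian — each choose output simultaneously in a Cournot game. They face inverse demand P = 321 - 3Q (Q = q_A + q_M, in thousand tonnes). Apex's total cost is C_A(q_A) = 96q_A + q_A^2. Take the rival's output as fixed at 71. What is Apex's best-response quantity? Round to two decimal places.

With the rival's output fixed at 71, Apex's profit is π_A = (321 - 3·71 - 3q_A)q_A - (96q_A + q_A²) = (108 - 3q_A)q_A - (96q_A + q_A²).
∂π_A/∂q_A = 12 - 8q_A = 0, so q_A = 3/2.

1.50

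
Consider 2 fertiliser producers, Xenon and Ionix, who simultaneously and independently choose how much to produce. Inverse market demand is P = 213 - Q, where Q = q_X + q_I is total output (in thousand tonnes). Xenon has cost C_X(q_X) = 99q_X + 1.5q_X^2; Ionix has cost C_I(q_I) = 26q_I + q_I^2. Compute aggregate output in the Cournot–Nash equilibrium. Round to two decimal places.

57.37

Xenon's profit: π_X = (213 - Q)q_X - (99q_X + (3/2)q_X²). Setting ∂π_X/∂q_X = 0: 114 - 5q_X - (q_I) = 0.
Ionix's first-order condition: 187 - 4q_I - (q_X) = 0.
Best responses: q_X = (114 - q_I)/5, q_I = (187 - q_X)/4.
Substituting one into the other gives q_X = 269/19 and q_I = 821/19.
Total output Q = 269/19 + 821/19 = 1090/19.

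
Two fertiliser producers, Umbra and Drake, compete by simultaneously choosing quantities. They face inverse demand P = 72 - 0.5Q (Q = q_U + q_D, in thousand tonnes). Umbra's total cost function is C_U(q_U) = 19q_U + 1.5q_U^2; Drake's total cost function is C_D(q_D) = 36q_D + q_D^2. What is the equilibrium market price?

Umbra's profit: π_U = (72 - 0.5Q)q_U - (19q_U + (3/2)q_U²). Setting ∂π_U/∂q_U = 0: 53 - 4q_U - (1/2)(q_D) = 0.
Drake's first-order condition: 36 - 3q_D - (1/2)(q_U) = 0.
Rearranging gives the reaction functions q_U = (53 - (1/2)q_D)/4 and q_D = (36 - (1/2)q_U)/3.
Substituting one into the other gives q_U = 12 and q_D = 10.
Total output Q = 22, so price P = 72 - (1/2)·22 = 61.

61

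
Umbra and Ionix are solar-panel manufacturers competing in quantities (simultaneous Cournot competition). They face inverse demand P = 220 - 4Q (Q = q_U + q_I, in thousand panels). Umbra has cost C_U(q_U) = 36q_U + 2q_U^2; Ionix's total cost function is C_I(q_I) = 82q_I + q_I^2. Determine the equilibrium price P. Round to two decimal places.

135.08

Umbra's profit: π_U = (220 - 4Q)q_U - (36q_U + 2q_U²). Setting ∂π_U/∂q_U = 0: 184 - 12q_U - 4(q_I) = 0.
Ionix's first-order condition: 138 - 10q_I - 4(q_U) = 0.
So q_U = (184 - 4q_I)/12 and q_I = (138 - 4q_U)/10.
Solving the pair: q_U = 161/13, q_I = 115/13.
Total output Q = 276/13, so price P = 220 - 4·(276/13) = 1756/13.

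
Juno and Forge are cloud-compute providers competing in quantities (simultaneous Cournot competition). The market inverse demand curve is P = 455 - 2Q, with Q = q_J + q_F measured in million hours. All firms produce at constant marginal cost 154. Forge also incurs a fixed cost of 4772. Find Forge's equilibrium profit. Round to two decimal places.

261.39

Each firm earns π_i = (455 - 2Q)q_i - 154q_i.
First-order condition (treating rivals' output as given): 301 - 4q_i - 2q_j = 0.
By symmetry each firm produces the same amount; substituting q_j = q_i yields q_i = 301/6.
Price P = 455 - 2·(301/3) = 763/3.
Forge's profit: (763/3 - 154)·(301/6) - 4772 = 261.3889.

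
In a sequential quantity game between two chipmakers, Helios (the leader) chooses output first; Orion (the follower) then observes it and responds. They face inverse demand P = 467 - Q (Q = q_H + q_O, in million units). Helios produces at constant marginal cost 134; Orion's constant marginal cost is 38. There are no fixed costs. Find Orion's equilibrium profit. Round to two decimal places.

Solve by backward induction. Given q_H, the follower Orion maximises π_O = (467 - q_H - q_O)q_O - 38q_O.
Follower FOC: 429 - q_H - 2q_O = 0, so q_O(q_H) = (429 - q_H)/2.
The leader anticipates this reaction. Substituting into P = 467 - Q gives P = 505/2 - (1/2)q_H, so π_H = (505/2 - (1/2)q_H)q_H - 134q_H.
Maximising: ∂π_H/∂q_H = 237/2 - q_H = 0, giving q_H = 237/2.
Then q_O = (429 - 237/2)/2 = 621/4.
Price P = 467 - 1095/4 = 773/4.
Orion's profit: (773/4 - 38)·(621/4) = 24102.5625.

24102.56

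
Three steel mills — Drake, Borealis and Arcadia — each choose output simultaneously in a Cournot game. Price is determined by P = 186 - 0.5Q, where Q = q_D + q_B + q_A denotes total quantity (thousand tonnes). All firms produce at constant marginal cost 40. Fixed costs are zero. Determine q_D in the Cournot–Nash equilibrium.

A representative firm's profit is π_i = q_i(186 - 0.5Q) - 40q_i.
Setting ∂π_i/∂q_i = 0 with rivals' quantities fixed: 146 - q_i - (1/2)·Σ_{j≠i} q_j = 0.
With identical firms every q_j equals q_i, so Σ_{j≠i} q_j = 2q_i and 146 = 2q_i, giving q_i = 73.

73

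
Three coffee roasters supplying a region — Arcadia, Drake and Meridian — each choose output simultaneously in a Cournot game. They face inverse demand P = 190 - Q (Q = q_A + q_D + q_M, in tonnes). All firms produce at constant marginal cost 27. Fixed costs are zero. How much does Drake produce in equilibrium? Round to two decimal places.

A representative firm's profit is π_i = q_i(190 - Q) - 27q_i.
Setting ∂π_i/∂q_i = 0 with rivals' quantities fixed: 163 - 2q_i - Σ_{j≠i} q_j = 0.
By symmetry each firm produces the same amount; substituting Σ_{j≠i} q_j = 2q_i yields q_i = 163/4.

40.75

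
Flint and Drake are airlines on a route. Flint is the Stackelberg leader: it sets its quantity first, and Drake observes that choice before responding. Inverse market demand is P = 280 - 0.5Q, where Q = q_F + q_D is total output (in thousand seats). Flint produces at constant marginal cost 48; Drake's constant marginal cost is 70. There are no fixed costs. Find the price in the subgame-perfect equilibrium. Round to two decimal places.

111.50

The follower Drake best-responds to any q_F: π_D = (280 - 0.5Q)q_D - 70q_D.
Setting the follower's marginal profit to zero, 210 - (1/2)q_F - q_D = 0, i.e. q_D = (210 - (1/2)q_F).
The leader anticipates this reaction. Substituting into P = 280 - 0.5Q gives P = 175 - (1/4)q_F, so π_F = (175 - (1/4)q_F)q_F - 48q_F.
The leader's first-order condition 127 - (1/2)q_F = 0 yields q_F = 254.
Then q_D = (210 - (1/2)·254) = 83.
Total output Q = 337, so price P = 280 - (1/2)·337 = 223/2.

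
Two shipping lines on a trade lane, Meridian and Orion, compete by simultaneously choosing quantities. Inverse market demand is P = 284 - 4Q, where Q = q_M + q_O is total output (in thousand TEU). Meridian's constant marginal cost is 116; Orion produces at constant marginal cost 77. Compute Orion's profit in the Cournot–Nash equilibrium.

1681

Meridian's profit: π_M = (284 - 4Q)q_M - (116q_M). Setting ∂π_M/∂q_M = 0: 168 - 8q_M - 4(q_O) = 0.
Orion's first-order condition: 207 - 8q_O - 4(q_M) = 0.
So q_M = (168 - 4q_O)/8 and q_O = (207 - 4q_M)/8.
Substituting one into the other gives q_M = 43/4 and q_O = 41/2.
Price P = 284 - 4·(125/4) = 159.
Orion's profit: (159 - 77)·(41/2) = 1681.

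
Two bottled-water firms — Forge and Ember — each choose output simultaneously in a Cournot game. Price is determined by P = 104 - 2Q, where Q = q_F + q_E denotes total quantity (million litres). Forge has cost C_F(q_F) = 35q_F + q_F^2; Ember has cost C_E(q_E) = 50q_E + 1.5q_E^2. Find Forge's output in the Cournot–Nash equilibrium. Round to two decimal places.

Forge's profit: π_F = (104 - 2Q)q_F - (35q_F + q_F²). Setting ∂π_F/∂q_F = 0: 69 - 6q_F - 2(q_E) = 0.
Ember's profit: π_E = (104 - 2Q)q_E - (50q_E + (3/2)q_E²). Setting ∂π_E/∂q_E = 0: 54 - 7q_E - 2(q_F) = 0.
Best responses: q_F = (69 - 2q_E)/6, q_E = (54 - 2q_F)/7.
Substituting one into the other gives q_F = 375/38 and q_E = 93/19.

9.87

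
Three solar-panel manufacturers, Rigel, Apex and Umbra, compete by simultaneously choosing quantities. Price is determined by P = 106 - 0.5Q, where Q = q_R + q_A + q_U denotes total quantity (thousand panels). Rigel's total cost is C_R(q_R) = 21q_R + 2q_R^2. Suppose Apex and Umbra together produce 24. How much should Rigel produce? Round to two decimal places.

With rivals' combined output fixed at 24, Rigel's profit is π_R = (106 - (1/2)·24 - (1/2)q_R)q_R - (21q_R + 2q_R²) = (94 - (1/2)q_R)q_R - (21q_R + 2q_R²).
∂π_R/∂q_R = 73 - 5q_R = 0, so q_R = 73/5.

14.60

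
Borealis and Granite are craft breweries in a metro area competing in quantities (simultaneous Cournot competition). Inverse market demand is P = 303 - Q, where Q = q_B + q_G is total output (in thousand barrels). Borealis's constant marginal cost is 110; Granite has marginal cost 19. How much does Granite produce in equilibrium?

Borealis's profit: π_B = (303 - Q)q_B - (110q_B). Setting ∂π_B/∂q_B = 0: 193 - 2q_B - (q_G) = 0.
Granite's first-order condition: 284 - 2q_G - (q_B) = 0.
Best responses: q_B = (193 - q_G)/2, q_G = (284 - q_B)/2.
Substituting one into the other gives q_B = 34 and q_G = 125.

125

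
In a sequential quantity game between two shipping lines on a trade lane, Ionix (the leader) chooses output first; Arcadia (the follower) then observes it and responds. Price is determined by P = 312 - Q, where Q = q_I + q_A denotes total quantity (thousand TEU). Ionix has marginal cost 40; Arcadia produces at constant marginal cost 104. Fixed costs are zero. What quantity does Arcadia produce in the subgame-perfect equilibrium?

20

Solve by backward induction. Given q_I, the follower Arcadia maximises π_A = (312 - q_I - q_A)q_A - 104q_A.
Setting the follower's marginal profit to zero, 208 - q_I - 2q_A = 0, i.e. q_A = (208 - q_I)/2.
Ionix substitutes q_A(q_I) into its own profit: π_I = q_I(312 - q_I - (208 - q_I)/2) - 40q_I = (208 - (1/2)q_I)q_I - 40q_I.
The leader's first-order condition 168 - q_I = 0 yields q_I = 168.
Then q_A = (208 - 168)/2 = 20.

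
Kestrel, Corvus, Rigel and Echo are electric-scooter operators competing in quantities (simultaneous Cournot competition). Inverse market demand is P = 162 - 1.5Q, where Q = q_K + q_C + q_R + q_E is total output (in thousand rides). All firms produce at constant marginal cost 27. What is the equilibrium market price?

Each firm earns π_i = (162 - 1.5Q)q_i - 27q_i.
First-order condition (treating rivals' output as given): 135 - 3q_i - (3/2)·Σ_{j≠i} q_j = 0.
With identical firms every q_j equals q_i, so Σ_{j≠i} q_j = 3q_i and 135 = (15/2)q_i, giving q_i = 18.
Total output Q = 72, so price P = 162 - (3/2)·72 = 54.

54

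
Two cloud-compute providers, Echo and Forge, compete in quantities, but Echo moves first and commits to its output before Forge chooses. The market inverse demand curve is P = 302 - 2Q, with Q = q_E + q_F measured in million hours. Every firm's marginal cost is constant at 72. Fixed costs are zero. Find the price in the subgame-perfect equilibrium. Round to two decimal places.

The follower Forge best-responds to any q_E: π_F = (302 - 2Q)q_F - 72q_F.
Follower FOC: 230 - 2q_E - 4q_F = 0, so q_F(q_E) = (230 - 2q_E)/4.
The leader anticipates this reaction. Substituting into P = 302 - 2Q gives P = 187 - q_E, so π_E = (187 - q_E)q_E - 72q_E.
The leader's first-order condition 115 - 2q_E = 0 yields q_E = 115/2.
Then q_F = (230 - 2·(115/2))/4 = 115/4.
Total output Q = 345/4, so price P = 302 - 2·(345/4) = 259/2.

129.50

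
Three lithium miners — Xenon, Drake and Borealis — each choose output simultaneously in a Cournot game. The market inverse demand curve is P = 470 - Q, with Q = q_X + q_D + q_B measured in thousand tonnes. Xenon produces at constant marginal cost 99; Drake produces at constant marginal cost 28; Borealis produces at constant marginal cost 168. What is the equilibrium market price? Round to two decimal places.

191.25

Xenon's profit: π_X = (470 - Q)q_X - (99q_X). Setting ∂π_X/∂q_X = 0: 371 - 2q_X - (q_D + q_B) = 0.
Drake's first-order condition: 442 - 2q_D - (q_X + q_B) = 0.
Borealis's profit: π_B = (470 - Q)q_B - (168q_B). Setting ∂π_B/∂q_B = 0: 302 - 2q_B - (q_X + q_D) = 0.
Adding the 3 conditions: 1115 − 2Q − 2Q = 0, i.e. Q = 1115/4.
Back-substituting: q_X = (371 − 1115/4) = 369/4, q_D = (442 − 1115/4) = 653/4, q_B = (302 − 1115/4) = 93/4.
Total output Q = 1115/4, so price P = 470 - 1115/4 = 765/4.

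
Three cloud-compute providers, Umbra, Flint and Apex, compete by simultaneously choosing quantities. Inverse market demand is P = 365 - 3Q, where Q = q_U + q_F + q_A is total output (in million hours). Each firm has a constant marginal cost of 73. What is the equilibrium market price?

Each firm earns π_i = (365 - 3Q)q_i - 73q_i.
Setting ∂π_i/∂q_i = 0 with rivals' quantities fixed: 292 - 6q_i - 3·Σ_{j≠i} q_j = 0.
With identical firms every q_j equals q_i, so Σ_{j≠i} q_j = 2q_i and 292 = 12q_i, giving q_i = 73/3.
Total output Q = 73, so price P = 365 - 3·73 = 146.

146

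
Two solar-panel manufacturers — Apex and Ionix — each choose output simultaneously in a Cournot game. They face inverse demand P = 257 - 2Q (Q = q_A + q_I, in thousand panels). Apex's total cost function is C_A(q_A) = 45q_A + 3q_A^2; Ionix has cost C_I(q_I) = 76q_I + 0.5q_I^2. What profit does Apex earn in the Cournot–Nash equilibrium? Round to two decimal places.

Apex's profit: π_A = (257 - 2Q)q_A - (45q_A + 3q_A²). Setting ∂π_A/∂q_A = 0: 212 - 10q_A - 2(q_I) = 0.
Ionix's profit: π_I = (257 - 2Q)q_I - (76q_I + (1/2)q_I²). Setting ∂π_I/∂q_I = 0: 181 - 5q_I - 2(q_A) = 0.
Rearranging gives the reaction functions q_A = (212 - 2q_I)/10 and q_I = (181 - 2q_A)/5.
Substituting one into the other gives q_A = 349/23 and q_I = 693/23.
Price P = 257 - 2·(1042/23) = 166.3913.
Apex's profit: 166.3913·(349/23) - 45·(349/23) - 3(349/23)² = 1151.2382.

1151.24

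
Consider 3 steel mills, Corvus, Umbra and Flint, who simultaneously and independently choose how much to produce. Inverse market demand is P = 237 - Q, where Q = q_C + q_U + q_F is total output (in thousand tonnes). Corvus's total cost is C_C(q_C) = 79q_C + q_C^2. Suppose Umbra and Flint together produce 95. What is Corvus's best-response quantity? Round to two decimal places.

With rivals' combined output fixed at 95, Corvus's profit is π_C = (237 - 95 - q_C)q_C - (79q_C + q_C²) = (142 - q_C)q_C - (79q_C + q_C²).
∂π_C/∂q_C = 63 - 4q_C = 0, so q_C = 63/4.

15.75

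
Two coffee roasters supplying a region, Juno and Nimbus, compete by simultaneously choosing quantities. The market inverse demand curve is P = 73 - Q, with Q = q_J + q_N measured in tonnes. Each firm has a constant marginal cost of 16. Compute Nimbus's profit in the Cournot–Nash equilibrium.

A representative firm's profit is π_i = q_i(73 - Q) - 16q_i.
Setting ∂π_i/∂q_i = 0 with rivals' quantities fixed: 57 - 2q_i - q_j = 0.
By symmetry each firm produces the same amount; substituting q_j = q_i yields q_i = 57/3 = 19.
Price P = 73 - 38 = 35.
Nimbus's profit: (35 - 16)·19 = 361.

361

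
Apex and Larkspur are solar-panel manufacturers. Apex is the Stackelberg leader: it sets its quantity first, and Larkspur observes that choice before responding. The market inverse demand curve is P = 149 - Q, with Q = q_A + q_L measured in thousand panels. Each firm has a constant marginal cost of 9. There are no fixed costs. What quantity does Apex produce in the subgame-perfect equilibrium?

70

Solve by backward induction. Given q_A, the follower Larkspur maximises π_L = (149 - q_A - q_L)q_L - 9q_L.
∂π_L/∂q_L = 140 - q_A - 2q_L = 0 gives the reaction function q_L = (140 - q_A)/2.
The leader anticipates this reaction. Substituting into P = 149 - Q gives P = 79 - (1/2)q_A, so π_A = (79 - (1/2)q_A)q_A - 9q_A.
The leader's first-order condition 70 - q_A = 0 yields q_A = 70.
Then q_L = (140 - 70)/2 = 35.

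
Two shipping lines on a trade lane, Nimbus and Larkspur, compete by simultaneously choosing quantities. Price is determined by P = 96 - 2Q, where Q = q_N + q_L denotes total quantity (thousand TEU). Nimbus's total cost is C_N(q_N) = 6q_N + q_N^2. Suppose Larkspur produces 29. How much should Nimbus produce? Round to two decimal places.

With the rival's output fixed at 29, Nimbus's profit is π_N = (96 - 2·29 - 2q_N)q_N - (6q_N + q_N²) = (38 - 2q_N)q_N - (6q_N + q_N²).
∂π_N/∂q_N = 32 - 6q_N = 0, so q_N = 16/3.

5.33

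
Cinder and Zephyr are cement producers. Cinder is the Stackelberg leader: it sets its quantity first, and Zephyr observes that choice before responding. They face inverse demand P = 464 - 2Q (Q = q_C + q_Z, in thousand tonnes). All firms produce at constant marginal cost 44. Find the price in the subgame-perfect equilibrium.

The follower Zephyr best-responds to any q_C: π_Z = (464 - 2Q)q_Z - 44q_Z.
∂π_Z/∂q_Z = 420 - 2q_C - 4q_Z = 0 gives the reaction function q_Z = (420 - 2q_C)/4.
Cinder substitutes q_Z(q_C) into its own profit: π_C = q_C(464 - 2q_C - (420 - 2q_C)/2) - 44q_C = (254 - q_C)q_C - 44q_C.
Maximising: ∂π_C/∂q_C = 210 - 2q_C = 0, giving q_C = 105.
Then q_Z = (420 - 2·105)/4 = 105/2.
Total output Q = 315/2, so price P = 464 - 2·(315/2) = 149.

149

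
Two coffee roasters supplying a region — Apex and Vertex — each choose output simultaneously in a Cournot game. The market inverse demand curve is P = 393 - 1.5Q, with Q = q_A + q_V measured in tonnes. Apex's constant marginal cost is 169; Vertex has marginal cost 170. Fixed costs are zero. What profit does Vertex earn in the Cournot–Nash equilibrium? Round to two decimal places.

Apex's profit: π_A = (393 - 1.5Q)q_A - (169q_A). Setting ∂π_A/∂q_A = 0: 224 - 3q_A - (3/2)(q_V) = 0.
Vertex's profit: π_V = (393 - 1.5Q)q_V - (170q_V). Setting ∂π_V/∂q_V = 0: 223 - 3q_V - (3/2)(q_A) = 0.
Best responses: q_A = (224 - (3/2)q_V)/3, q_V = (223 - (3/2)q_A)/3.
Solving the pair: q_A = 50, q_V = 148/3.
Price P = 393 - (3/2)·(298/3) = 244.
Vertex's profit: (244 - 170)·(148/3) = 3650.6667.

3650.67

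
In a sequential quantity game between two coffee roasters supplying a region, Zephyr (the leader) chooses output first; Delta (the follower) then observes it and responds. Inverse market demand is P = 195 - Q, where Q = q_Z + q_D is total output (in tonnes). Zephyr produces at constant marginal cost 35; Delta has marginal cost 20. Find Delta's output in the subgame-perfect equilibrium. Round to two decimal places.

The follower Delta best-responds to any q_Z: π_D = (195 - Q)q_D - 20q_D.
Setting the follower's marginal profit to zero, 175 - q_Z - 2q_D = 0, i.e. q_D = (175 - q_Z)/2.
Zephyr substitutes q_D(q_Z) into its own profit: π_Z = q_Z(195 - q_Z - (175 - q_Z)/2) - 35q_Z = (215/2 - (1/2)q_Z)q_Z - 35q_Z.
The leader's first-order condition 145/2 - q_Z = 0 yields q_Z = 145/2.
Then q_D = (175 - 145/2)/2 = 205/4.

51.25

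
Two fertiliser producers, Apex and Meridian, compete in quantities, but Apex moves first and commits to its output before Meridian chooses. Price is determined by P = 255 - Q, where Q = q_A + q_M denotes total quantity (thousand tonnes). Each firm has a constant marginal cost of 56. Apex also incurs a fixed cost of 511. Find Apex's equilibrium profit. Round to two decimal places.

The follower Meridian best-responds to any q_A: π_M = (255 - Q)q_M - 56q_M.
Follower FOC: 199 - q_A - 2q_M = 0, so q_M(q_A) = (199 - q_A)/2.
Apex substitutes q_M(q_A) into its own profit: π_A = q_A(255 - q_A - (199 - q_A)/2) - 56q_A = (311/2 - (1/2)q_A)q_A - 56q_A.
Maximising: ∂π_A/∂q_A = 199/2 - q_A = 0, giving q_A = 199/2.
Then q_M = (199 - 199/2)/2 = 199/4.
Price P = 255 - 597/4 = 423/4.
Apex's profit: (423/4 - 56)·(199/2) - 511 = 4439.1250.

4439.13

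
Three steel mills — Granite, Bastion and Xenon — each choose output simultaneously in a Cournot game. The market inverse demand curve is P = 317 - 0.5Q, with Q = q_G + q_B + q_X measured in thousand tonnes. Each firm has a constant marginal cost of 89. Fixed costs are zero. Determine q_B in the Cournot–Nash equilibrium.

A representative firm's profit is π_i = q_i(317 - 0.5Q) - 89q_i.
First-order condition (treating rivals' output as given): 228 - q_i - (1/2)·Σ_{j≠i} q_j = 0.
By symmetry each firm produces the same amount; substituting Σ_{j≠i} q_j = 2q_i yields q_i = 228/2 = 114.

114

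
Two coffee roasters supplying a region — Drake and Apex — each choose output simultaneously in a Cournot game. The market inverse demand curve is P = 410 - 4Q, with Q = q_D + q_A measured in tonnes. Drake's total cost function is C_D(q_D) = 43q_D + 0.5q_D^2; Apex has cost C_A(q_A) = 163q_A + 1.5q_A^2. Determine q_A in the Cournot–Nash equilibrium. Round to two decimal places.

9.10

Drake's profit: π_D = (410 - 4Q)q_D - (43q_D + (1/2)q_D²). Setting ∂π_D/∂q_D = 0: 367 - 9q_D - 4(q_A) = 0.
Apex's first-order condition: 247 - 11q_A - 4(q_D) = 0.
Rearranging gives the reaction functions q_D = (367 - 4q_A)/9 and q_A = (247 - 4q_D)/11.
Solving the pair: q_D = 36.7349, q_A = 755/83.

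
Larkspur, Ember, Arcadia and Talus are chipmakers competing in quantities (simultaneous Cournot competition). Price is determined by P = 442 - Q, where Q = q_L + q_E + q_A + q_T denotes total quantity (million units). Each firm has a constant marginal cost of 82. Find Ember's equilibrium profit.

Each firm earns π_i = (442 - Q)q_i - 82q_i.
Setting ∂π_i/∂q_i = 0 with rivals' quantities fixed: 360 - 2q_i - Σ_{j≠i} q_j = 0.
By symmetry each firm produces the same amount; substituting Σ_{j≠i} q_j = 3q_i yields q_i = 360/5 = 72.
Price P = 442 - 288 = 154.
Ember's profit: (154 - 82)·72 = 5184.

5184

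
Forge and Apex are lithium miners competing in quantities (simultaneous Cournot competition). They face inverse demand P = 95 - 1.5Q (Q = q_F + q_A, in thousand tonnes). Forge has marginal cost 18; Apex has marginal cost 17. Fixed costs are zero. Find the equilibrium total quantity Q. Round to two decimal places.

Forge's profit: π_F = (95 - 1.5Q)q_F - (18q_F). Setting ∂π_F/∂q_F = 0: 77 - 3q_F - (3/2)(q_A) = 0.
Apex's profit: π_A = (95 - 1.5Q)q_A - (17q_A). Setting ∂π_A/∂q_A = 0: 78 - 3q_A - (3/2)(q_F) = 0.
Rearranging gives the reaction functions q_F = (77 - (3/2)q_A)/3 and q_A = (78 - (3/2)q_F)/3.
Solving the pair: q_F = 152/9, q_A = 158/9.
Total output Q = 152/9 + 158/9 = 310/9.

34.44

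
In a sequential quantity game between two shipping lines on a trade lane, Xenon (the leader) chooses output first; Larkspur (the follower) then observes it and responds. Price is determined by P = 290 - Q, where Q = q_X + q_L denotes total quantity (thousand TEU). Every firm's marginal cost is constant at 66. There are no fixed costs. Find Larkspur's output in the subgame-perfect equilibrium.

56

The follower Larkspur best-responds to any q_X: π_L = (290 - Q)q_L - 66q_L.
Setting the follower's marginal profit to zero, 224 - q_X - 2q_L = 0, i.e. q_L = (224 - q_X)/2.
The leader anticipates this reaction. Substituting into P = 290 - Q gives P = 178 - (1/2)q_X, so π_X = (178 - (1/2)q_X)q_X - 66q_X.
Maximising: ∂π_X/∂q_X = 112 - q_X = 0, giving q_X = 112.
Then q_L = (224 - 112)/2 = 56.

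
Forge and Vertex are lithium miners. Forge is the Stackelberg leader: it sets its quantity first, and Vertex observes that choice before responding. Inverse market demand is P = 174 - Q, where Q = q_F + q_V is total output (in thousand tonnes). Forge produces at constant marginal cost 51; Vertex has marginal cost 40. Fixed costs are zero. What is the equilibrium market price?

The follower Vertex best-responds to any q_F: π_V = (174 - Q)q_V - 40q_V.
Follower FOC: 134 - q_F - 2q_V = 0, so q_V(q_F) = (134 - q_F)/2.
The leader anticipates this reaction. Substituting into P = 174 - Q gives P = 107 - (1/2)q_F, so π_F = (107 - (1/2)q_F)q_F - 51q_F.
The leader's first-order condition 56 - q_F = 0 yields q_F = 56.
Then q_V = (134 - 56)/2 = 39.
Total output Q = 95, so price P = 174 - 95 = 79.

79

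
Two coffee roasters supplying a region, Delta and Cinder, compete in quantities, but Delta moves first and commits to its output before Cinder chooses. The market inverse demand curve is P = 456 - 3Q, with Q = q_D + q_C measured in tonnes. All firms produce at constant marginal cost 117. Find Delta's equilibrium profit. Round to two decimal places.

Solve by backward induction. Given q_D, the follower Cinder maximises π_C = (456 - 3q_D - 3q_C)q_C - 117q_C.
Setting the follower's marginal profit to zero, 339 - 3q_D - 6q_C = 0, i.e. q_C = (339 - 3q_D)/6.
The leader anticipates this reaction. Substituting into P = 456 - 3Q gives P = 573/2 - (3/2)q_D, so π_D = (573/2 - (3/2)q_D)q_D - 117q_D.
The leader's first-order condition 339/2 - 3q_D = 0 yields q_D = 113/2.
Then q_C = (339 - 3·(113/2))/6 = 113/4.
Price P = 456 - 3·(339/4) = 807/4.
Delta's profit: (807/4 - 117)·(113/2) = 4788.3750.

4788.38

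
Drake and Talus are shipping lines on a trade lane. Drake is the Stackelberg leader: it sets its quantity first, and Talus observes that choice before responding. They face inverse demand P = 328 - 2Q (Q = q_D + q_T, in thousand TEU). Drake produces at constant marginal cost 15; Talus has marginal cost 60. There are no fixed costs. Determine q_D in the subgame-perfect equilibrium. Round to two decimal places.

89.50

Solve by backward induction. Given q_D, the follower Talus maximises π_T = (328 - 2q_D - 2q_T)q_T - 60q_T.
Setting the follower's marginal profit to zero, 268 - 2q_D - 4q_T = 0, i.e. q_T = (268 - 2q_D)/4.
The leader anticipates this reaction. Substituting into P = 328 - 2Q gives P = 194 - q_D, so π_D = (194 - q_D)q_D - 15q_D.
The leader's first-order condition 179 - 2q_D = 0 yields q_D = 179/2.
Then q_T = (268 - 2·(179/2))/4 = 89/4.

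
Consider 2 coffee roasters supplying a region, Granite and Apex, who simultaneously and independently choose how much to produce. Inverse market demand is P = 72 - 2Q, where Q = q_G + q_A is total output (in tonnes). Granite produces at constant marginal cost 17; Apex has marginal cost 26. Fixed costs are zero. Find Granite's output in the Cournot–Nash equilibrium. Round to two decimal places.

10.67

Granite's profit: π_G = (72 - 2Q)q_G - (17q_G). Setting ∂π_G/∂q_G = 0: 55 - 4q_G - 2(q_A) = 0.
Apex's profit: π_A = (72 - 2Q)q_A - (26q_A). Setting ∂π_A/∂q_A = 0: 46 - 4q_A - 2(q_G) = 0.
Rearranging gives the reaction functions q_G = (55 - 2q_A)/4 and q_A = (46 - 2q_G)/4.
Solving the pair: q_G = 32/3, q_A = 37/6.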